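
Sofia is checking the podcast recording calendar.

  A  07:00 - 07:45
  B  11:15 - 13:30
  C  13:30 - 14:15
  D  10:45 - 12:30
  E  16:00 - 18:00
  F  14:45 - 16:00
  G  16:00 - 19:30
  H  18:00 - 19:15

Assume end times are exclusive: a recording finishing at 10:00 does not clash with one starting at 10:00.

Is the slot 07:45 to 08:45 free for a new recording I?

A: ends 07:45 at or before I starts 07:45 → clear.
D: starts 10:45 at or after I ends 08:45 → clear.
B: starts 11:15 at or after I ends 08:45 → clear.
C: starts 13:30 at or after I ends 08:45 → clear.
F: starts 14:45 at or after I ends 08:45 → clear.
E: starts 16:00 at or after I ends 08:45 → clear.
G: starts 16:00 at or after I ends 08:45 → clear.
H: starts 18:00 at or after I ends 08:45 → clear.

Yes — the slot is free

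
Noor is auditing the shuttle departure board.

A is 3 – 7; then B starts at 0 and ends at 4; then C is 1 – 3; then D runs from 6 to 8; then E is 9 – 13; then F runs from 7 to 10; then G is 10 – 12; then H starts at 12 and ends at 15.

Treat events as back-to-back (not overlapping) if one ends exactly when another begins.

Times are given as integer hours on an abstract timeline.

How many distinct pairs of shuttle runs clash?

7

Check each pair: they overlap iff neither finishes before the other starts.
Sorted by start: B, C, A, D, F, E, G, H.
C starts before B ends → B and C overlap.
A starts before B ends → B and A overlap.
D starts after B ends — done with B.
A starts exactly when C ends (back-to-back, no overlap) — done with C.
D starts before A ends → A and D overlap.
F starts exactly when A ends (back-to-back, no overlap) — done with A.
F starts before D ends → D and F overlap.
E starts after D ends — done with D.
E starts before F ends → F and E overlap.
G starts exactly when F ends (back-to-back, no overlap) — done with F.
G starts before E ends → E and G overlap.
H starts before E ends → E and H overlap.
H starts exactly when G ends (back-to-back, no overlap).
Overlapping pairs: A & B, A & D, B & C, D & F, E & F, E & G, E & H — 7 in total.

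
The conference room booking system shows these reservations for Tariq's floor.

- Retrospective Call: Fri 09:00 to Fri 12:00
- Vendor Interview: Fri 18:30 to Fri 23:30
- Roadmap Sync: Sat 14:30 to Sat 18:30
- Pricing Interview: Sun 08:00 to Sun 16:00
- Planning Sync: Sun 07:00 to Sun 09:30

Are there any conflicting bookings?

Sorted by start: Retrospective Call, Vendor Interview, Roadmap Sync, Planning Sync, Pricing Interview.
Vendor Interview starts after Retrospective Call ends, so Retrospective Call has no further overlaps.
Roadmap Sync starts after Vendor Interview ends, so Vendor Interview has no further overlaps.
Planning Sync starts after Roadmap Sync ends, so Roadmap Sync has no further overlaps.
Pricing Interview starts before Planning Sync ends → Planning Sync and Pricing Interview overlap.
That's a conflict, so the schedule is not conflict-free.

Yes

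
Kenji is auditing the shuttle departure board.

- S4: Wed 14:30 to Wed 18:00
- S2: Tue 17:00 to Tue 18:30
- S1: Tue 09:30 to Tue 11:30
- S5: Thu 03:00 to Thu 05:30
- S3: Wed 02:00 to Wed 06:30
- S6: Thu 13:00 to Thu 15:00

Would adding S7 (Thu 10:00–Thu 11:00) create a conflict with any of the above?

S1: ends Tue 11:30 at or before S7 starts Thu 10:00 → clear.
S2: ends Tue 18:30 at or before S7 starts Thu 10:00 → clear.
S3: ends Wed 06:30 at or before S7 starts Thu 10:00 → clear.
S4: ends Wed 18:00 at or before S7 starts Thu 10:00 → clear.
S5: ends Thu 05:30 at or before S7 starts Thu 10:00 → clear.
S6: starts Thu 13:00 at or after S7 ends Thu 11:00 → clear.

No — it doesn't clash with anything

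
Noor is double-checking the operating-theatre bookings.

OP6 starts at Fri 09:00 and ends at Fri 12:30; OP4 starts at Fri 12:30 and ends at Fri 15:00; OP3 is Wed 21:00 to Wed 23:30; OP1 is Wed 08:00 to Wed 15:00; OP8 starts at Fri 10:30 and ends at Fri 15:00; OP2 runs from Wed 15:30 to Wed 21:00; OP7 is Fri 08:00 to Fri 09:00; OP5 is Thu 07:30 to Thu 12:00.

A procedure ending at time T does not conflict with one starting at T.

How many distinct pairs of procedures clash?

2

Check each pair: they overlap iff neither finishes before the other starts.
Sorted by start: OP1, OP2, OP3, OP5, OP7, OP6, OP8, OP4.
OP2 starts after OP1 ends — done with OP1.
OP3 starts exactly when OP2 ends (back-to-back, no overlap) — done with OP2.
OP5 starts after OP3 ends — done with OP3.
OP7 starts after OP5 ends — done with OP5.
OP6 starts exactly when OP7 ends (back-to-back, no overlap) — done with OP7.
OP8 starts before OP6 ends → OP6 and OP8 overlap.
OP4 starts exactly when OP6 ends (back-to-back, no overlap).
OP4 starts before OP8 ends → OP8 and OP4 overlap.
Overlapping pairs: OP4 & OP8, OP6 & OP8 — 2 in total.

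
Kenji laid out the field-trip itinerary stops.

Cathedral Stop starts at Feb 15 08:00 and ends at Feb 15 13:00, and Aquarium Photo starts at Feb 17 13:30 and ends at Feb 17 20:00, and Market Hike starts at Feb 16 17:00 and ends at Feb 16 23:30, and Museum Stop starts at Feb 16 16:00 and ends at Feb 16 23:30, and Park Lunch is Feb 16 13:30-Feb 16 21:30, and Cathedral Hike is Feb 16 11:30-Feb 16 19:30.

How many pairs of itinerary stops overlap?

Sorted by start: Cathedral Stop, Cathedral Hike, Park Lunch, Museum Stop, Market Hike, Aquarium Photo.
Cathedral Hike starts after Cathedral Stop ends; Cathedral Stop is clear from here.
Park Lunch starts before Cathedral Hike ends → Cathedral Hike and Park Lunch overlap.
Museum Stop starts before Cathedral Hike ends → Cathedral Hike and Museum Stop overlap.
Market Hike starts before Cathedral Hike ends → Cathedral Hike and Market Hike overlap.
Aquarium Photo starts after Cathedral Hike ends.
Museum Stop starts before Park Lunch ends → Park Lunch and Museum Stop overlap.
Market Hike starts before Park Lunch ends → Park Lunch and Market Hike overlap.
Aquarium Photo starts after Park Lunch ends.
Market Hike starts before Museum Stop ends → Museum Stop and Market Hike overlap.
Aquarium Photo starts after Museum Stop ends.
Aquarium Photo starts after Market Hike ends.
Overlapping pairs: Cathedral Hike & Market Hike, Cathedral Hike & Museum Stop, Cathedral Hike & Park Lunch, Market Hike & Museum Stop, Market Hike & Park Lunch, Museum Stop & Park Lunch — 6 in total.

6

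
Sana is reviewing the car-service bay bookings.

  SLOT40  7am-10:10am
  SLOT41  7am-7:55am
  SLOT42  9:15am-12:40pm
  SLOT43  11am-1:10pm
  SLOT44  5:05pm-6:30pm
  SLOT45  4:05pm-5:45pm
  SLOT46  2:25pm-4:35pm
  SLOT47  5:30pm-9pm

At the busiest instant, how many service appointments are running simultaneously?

3

Sort all start/end points and keep a running count:
7am start SLOT40 → 1
7am start SLOT41 → 2
7:55am end SLOT41 → 1
9:15am start SLOT42 → 2
10:10am end SLOT40 → 1
11am start SLOT43 → 2
12:40pm end SLOT42 → 1
1:10pm end SLOT43 → 0
2:25pm start SLOT46 → 1
4:05pm start SLOT45 → 2
4:35pm end SLOT46 → 1
5:05pm start SLOT44 → 2
5:30pm start SLOT47 → 3
5:45pm end SLOT45 → 2
6:30pm end SLOT44 → 1
9pm end SLOT47 → 0
Peak is 3, at 5:30pm (SLOT44, SLOT45, SLOT47).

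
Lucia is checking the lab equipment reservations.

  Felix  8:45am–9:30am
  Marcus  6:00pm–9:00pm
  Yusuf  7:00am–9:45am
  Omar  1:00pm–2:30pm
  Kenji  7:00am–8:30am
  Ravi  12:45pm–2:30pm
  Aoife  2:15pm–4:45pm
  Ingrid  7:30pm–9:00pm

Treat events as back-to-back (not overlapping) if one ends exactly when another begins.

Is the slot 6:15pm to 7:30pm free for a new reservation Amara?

No — it overlaps Marcus

Yusuf: ends 9:45am at or before Amara starts 6:15pm → clear.
Kenji: ends 8:30am at or before Amara starts 6:15pm → clear.
Felix: ends 9:30am at or before Amara starts 6:15pm → clear.
Ravi: ends 2:30pm at or before Amara starts 6:15pm → clear.
Omar: ends 2:30pm at or before Amara starts 6:15pm → clear.
Aoife: ends 4:45pm at or before Amara starts 6:15pm → clear.
Marcus: starts 6:00pm before Amara ends 7:30pm, and ends 9:00pm after Amara starts 6:15pm → overlap.
Ingrid: starts 7:30pm at or after Amara ends 7:30pm → clear.
Amara overlaps Marcus.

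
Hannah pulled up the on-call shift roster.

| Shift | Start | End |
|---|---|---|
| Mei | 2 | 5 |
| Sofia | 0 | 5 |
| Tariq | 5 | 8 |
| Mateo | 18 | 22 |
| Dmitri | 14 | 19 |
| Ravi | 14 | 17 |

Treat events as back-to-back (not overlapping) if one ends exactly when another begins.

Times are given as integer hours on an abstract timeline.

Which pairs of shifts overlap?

Sorted by start: Sofia, Mei, Tariq, Dmitri, Ravi, Mateo.
Mei starts before Sofia ends → Sofia and Mei overlap.
Tariq starts exactly when Sofia ends (back-to-back, no overlap); Sofia is clear from here.
Tariq starts exactly when Mei ends (back-to-back, no overlap); Mei is clear from here.
Dmitri starts after Tariq ends; Tariq is clear from here.
Ravi starts before Dmitri ends → Dmitri and Ravi overlap.
Mateo starts before Dmitri ends → Dmitri and Mateo overlap.
Mateo starts after Ravi ends.

Dmitri & Mateo, Dmitri & Ravi, Mei & Sofia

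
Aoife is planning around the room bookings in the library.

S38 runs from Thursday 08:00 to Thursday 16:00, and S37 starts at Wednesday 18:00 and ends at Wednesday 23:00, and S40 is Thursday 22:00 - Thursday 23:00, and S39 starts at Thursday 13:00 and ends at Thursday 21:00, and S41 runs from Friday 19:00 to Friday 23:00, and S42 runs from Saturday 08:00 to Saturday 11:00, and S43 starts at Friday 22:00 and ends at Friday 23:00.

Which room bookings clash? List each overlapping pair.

Sorted by start: S37, S38, S39, S40, S41, S43, S42.
S38 starts after S37 ends, so S37 has no further overlaps.
S39 starts before S38 ends → S38 and S39 overlap.
S40 starts after S38 ends, so S38 has no further overlaps.
S40 starts after S39 ends, so S39 has no further overlaps.
S41 starts after S40 ends, so S40 has no further overlaps.
S43 starts before S41 ends → S41 and S43 overlap.
S42 starts after S41 ends.
S42 starts after S43 ends.

S38 & S39, S41 & S43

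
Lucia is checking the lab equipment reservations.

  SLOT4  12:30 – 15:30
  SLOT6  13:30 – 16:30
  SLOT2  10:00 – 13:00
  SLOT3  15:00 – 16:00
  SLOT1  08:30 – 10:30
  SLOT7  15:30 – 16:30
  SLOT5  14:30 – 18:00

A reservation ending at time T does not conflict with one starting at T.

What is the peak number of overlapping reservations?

4

Sort all start/end points and keep a running count:
08:30 start SLOT1 → 1
10:00 start SLOT2 → 2
10:30 end SLOT1 → 1
12:30 start SLOT4 → 2
13:00 end SLOT2 → 1
13:30 start SLOT6 → 2
14:30 start SLOT5 → 3
15:00 start SLOT3 → 4
15:30 end SLOT4 → 3
15:30 start SLOT7 → 4
16:00 end SLOT3 → 3
16:30 end SLOT6 → 2
16:30 end SLOT7 → 1
18:00 end SLOT5 → 0
Peak is 4, at 15:00 (SLOT3, SLOT4, SLOT5, SLOT6).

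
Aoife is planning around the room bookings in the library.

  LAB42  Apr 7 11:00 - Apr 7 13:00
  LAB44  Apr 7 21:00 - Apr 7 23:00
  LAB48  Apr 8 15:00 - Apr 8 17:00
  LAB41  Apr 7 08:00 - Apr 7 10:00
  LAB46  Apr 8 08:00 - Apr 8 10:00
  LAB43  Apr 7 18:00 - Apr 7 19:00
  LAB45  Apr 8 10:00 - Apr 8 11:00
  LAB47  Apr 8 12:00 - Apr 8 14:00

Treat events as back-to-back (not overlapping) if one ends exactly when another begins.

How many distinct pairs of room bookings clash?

0

Sorted by start: LAB41, LAB42, LAB43, LAB44, LAB46, LAB45, LAB47, LAB48.
LAB42 starts after LAB41 ends — done with LAB41.
LAB43 starts after LAB42 ends — done with LAB42.
LAB44 starts after LAB43 ends — done with LAB43.
LAB46 starts after LAB44 ends — done with LAB44.
LAB45 starts exactly when LAB46 ends (back-to-back, no overlap) — done with LAB46.
LAB47 starts after LAB45 ends — done with LAB45.
LAB48 starts after LAB47 ends.
No pair overlaps.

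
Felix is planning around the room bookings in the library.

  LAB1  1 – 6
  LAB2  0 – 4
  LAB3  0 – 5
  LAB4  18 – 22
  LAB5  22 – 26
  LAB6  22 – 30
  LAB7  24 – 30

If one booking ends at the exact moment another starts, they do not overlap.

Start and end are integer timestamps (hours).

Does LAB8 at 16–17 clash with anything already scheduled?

LAB2: ends 4 at or before LAB8 starts 16 → clear.
LAB3: ends 5 at or before LAB8 starts 16 → clear.
LAB1: ends 6 at or before LAB8 starts 16 → clear.
LAB4: starts 18 at or after LAB8 ends 17 → clear.
LAB5: starts 22 at or after LAB8 ends 17 → clear.
LAB6: starts 22 at or after LAB8 ends 17 → clear.
LAB7: starts 24 at or after LAB8 ends 17 → clear.

No — it doesn't clash with anything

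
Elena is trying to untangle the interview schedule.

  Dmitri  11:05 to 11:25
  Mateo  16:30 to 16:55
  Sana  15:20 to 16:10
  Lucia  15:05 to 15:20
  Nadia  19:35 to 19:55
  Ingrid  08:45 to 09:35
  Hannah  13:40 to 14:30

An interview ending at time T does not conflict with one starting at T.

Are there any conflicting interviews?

Two intervals overlap when each starts before the other ends.
Sorted by start: Ingrid, Dmitri, Hannah, Lucia, Sana, Mateo, Nadia.
Dmitri starts after Ingrid ends, so nothing later overlaps Ingrid either.
Hannah starts after Dmitri ends, so nothing later overlaps Dmitri either.
Lucia starts after Hannah ends, so nothing later overlaps Hannah either.
Sana starts exactly when Lucia ends (back-to-back, no overlap), so nothing later overlaps Lucia either.
Mateo starts after Sana ends, so nothing later overlaps Sana either.
Nadia starts after Mateo ends.
Every pair is clear; the schedule has no overlaps.

No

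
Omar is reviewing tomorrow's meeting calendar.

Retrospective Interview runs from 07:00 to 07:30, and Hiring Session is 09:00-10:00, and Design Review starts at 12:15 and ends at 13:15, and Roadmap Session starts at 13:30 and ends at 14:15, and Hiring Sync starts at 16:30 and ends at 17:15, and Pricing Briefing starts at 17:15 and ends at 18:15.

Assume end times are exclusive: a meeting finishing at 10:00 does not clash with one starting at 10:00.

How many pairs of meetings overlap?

0

Sorted by start: Retrospective Interview, Hiring Session, Design Review, Roadmap Session, Hiring Sync, Pricing Briefing.
Hiring Session starts after Retrospective Interview ends; Retrospective Interview is clear from here.
Design Review starts after Hiring Session ends; Hiring Session is clear from here.
Roadmap Session starts after Design Review ends; Design Review is clear from here.
Hiring Sync starts after Roadmap Session ends; Roadmap Session is clear from here.
Pricing Briefing starts exactly when Hiring Sync ends (back-to-back, no overlap).
No pair overlaps.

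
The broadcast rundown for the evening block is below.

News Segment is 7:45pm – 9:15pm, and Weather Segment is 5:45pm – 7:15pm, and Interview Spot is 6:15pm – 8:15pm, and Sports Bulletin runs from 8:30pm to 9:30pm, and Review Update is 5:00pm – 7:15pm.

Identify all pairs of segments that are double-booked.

Sorted by start: Review Update, Weather Segment, Interview Spot, News Segment, Sports Bulletin.
Weather Segment starts before Review Update ends → Review Update and Weather Segment overlap.
Interview Spot starts before Review Update ends → Review Update and Interview Spot overlap.
News Segment starts after Review Update ends — done with Review Update.
Interview Spot starts before Weather Segment ends → Weather Segment and Interview Spot overlap.
News Segment starts after Weather Segment ends — done with Weather Segment.
News Segment starts before Interview Spot ends → Interview Spot and News Segment overlap.
Sports Bulletin starts after Interview Spot ends.
Sports Bulletin starts before News Segment ends → News Segment and Sports Bulletin overlap.

Interview Spot & News Segment, Interview Spot & Review Update, Interview Spot & Weather Segment, News Segment & Sports Bulletin, Review Update & Weather Segment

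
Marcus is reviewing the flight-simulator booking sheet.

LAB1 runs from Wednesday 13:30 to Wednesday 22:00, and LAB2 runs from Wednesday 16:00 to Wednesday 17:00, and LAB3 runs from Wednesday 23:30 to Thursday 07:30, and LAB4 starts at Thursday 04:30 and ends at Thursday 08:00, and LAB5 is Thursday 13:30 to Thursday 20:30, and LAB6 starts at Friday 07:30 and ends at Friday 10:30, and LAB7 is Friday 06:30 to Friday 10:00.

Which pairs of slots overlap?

LAB1 & LAB2, LAB3 & LAB4, LAB6 & LAB7

Sorted by start: LAB1, LAB2, LAB3, LAB4, LAB5, LAB7, LAB6.
LAB2 starts before LAB1 ends → LAB1 and LAB2 overlap.
LAB3 starts after LAB1 ends — done with LAB1.
LAB3 starts after LAB2 ends — done with LAB2.
LAB4 starts before LAB3 ends → LAB3 and LAB4 overlap.
LAB5 starts after LAB3 ends — done with LAB3.
LAB5 starts after LAB4 ends — done with LAB4.
LAB7 starts after LAB5 ends — done with LAB5.
LAB6 starts before LAB7 ends → LAB7 and LAB6 overlap.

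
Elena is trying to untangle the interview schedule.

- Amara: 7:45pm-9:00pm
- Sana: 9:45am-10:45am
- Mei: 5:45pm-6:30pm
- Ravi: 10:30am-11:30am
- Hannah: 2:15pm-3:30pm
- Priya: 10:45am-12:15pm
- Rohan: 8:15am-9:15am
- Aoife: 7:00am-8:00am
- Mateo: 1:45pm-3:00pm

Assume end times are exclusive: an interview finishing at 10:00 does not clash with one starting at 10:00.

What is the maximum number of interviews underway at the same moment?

2

Sort all start/end points and keep a running count:
7:00am start Aoife → 1
8:00am end Aoife → 0
8:15am start Rohan → 1
9:15am end Rohan → 0
9:45am start Sana → 1
10:30am start Ravi → 2
10:45am end Sana → 1
10:45am start Priya → 2
11:30am end Ravi → 1
12:15pm end Priya → 0
1:45pm start Mateo → 1
2:15pm start Hannah → 2
3:00pm end Mateo → 1
3:30pm end Hannah → 0
5:45pm start Mei → 1
6:30pm end Mei → 0
7:45pm start Amara → 1
9:00pm end Amara → 0
Peak is 2, at 10:30am (Ravi, Sana).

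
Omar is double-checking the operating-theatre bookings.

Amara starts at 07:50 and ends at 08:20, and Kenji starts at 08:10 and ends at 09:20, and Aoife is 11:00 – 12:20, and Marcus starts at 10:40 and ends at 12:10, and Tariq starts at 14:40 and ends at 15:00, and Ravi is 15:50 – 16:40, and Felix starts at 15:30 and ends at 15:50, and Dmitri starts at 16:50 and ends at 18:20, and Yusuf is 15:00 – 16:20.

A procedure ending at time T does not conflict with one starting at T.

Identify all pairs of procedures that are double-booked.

Sorted by start: Amara, Kenji, Marcus, Aoife, Tariq, Yusuf, Felix, Ravi, Dmitri.
Kenji starts before Amara ends → Amara and Kenji overlap.
Marcus starts after Amara ends, so Amara has no further overlaps.
Marcus starts after Kenji ends, so Kenji has no further overlaps.
Aoife starts before Marcus ends → Marcus and Aoife overlap.
Tariq starts after Marcus ends, so Marcus has no further overlaps.
Tariq starts after Aoife ends, so Aoife has no further overlaps.
Yusuf starts exactly when Tariq ends (back-to-back, no overlap), so Tariq has no further overlaps.
Felix starts before Yusuf ends → Yusuf and Felix overlap.
Ravi starts before Yusuf ends → Yusuf and Ravi overlap.
Dmitri starts after Yusuf ends.
Ravi starts exactly when Felix ends (back-to-back, no overlap), so Felix has no further overlaps.
Dmitri starts after Ravi ends.

Amara & Kenji, Aoife & Marcus, Felix & Yusuf, Ravi & Yusuf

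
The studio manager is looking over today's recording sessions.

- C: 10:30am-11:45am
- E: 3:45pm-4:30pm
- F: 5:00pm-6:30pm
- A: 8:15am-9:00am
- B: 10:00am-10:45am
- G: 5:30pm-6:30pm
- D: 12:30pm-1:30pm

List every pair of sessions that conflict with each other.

Sorted by start: A, B, C, D, E, F, G.
B starts after A ends, so nothing later overlaps A either.
C starts before B ends → B and C overlap.
D starts after B ends, so nothing later overlaps B either.
D starts after C ends, so nothing later overlaps C either.
E starts after D ends, so nothing later overlaps D either.
F starts after E ends, so nothing later overlaps E either.
G starts before F ends → F and G overlap.

B & C, F & G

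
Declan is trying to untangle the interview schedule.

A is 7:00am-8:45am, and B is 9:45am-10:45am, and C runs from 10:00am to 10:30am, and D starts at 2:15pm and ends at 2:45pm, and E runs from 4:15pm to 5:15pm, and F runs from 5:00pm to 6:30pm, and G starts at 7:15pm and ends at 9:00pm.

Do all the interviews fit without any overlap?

No

Sorted by start: A, B, C, D, E, F, G.
B starts after A ends; A is clear from here.
C starts before B ends → B and C overlap.
That's a conflict, so the schedule is not conflict-free.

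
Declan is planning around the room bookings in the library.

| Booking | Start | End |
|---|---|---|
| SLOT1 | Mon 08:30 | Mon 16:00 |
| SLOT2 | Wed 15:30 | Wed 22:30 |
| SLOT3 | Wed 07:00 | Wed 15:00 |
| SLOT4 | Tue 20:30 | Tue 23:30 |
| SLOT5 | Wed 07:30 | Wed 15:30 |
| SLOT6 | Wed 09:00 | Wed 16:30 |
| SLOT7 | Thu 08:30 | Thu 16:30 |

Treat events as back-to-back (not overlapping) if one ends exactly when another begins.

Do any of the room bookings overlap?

Two intervals overlap when each starts before the other ends.
Sorted by start: SLOT1, SLOT4, SLOT3, SLOT5, SLOT6, SLOT2, SLOT7.
SLOT4 starts after SLOT1 ends, so nothing later overlaps SLOT1 either.
SLOT3 starts after SLOT4 ends, so nothing later overlaps SLOT4 either.
SLOT5 starts before SLOT3 ends → SLOT3 and SLOT5 overlap.
That's a conflict, so the schedule is not conflict-free.

Yes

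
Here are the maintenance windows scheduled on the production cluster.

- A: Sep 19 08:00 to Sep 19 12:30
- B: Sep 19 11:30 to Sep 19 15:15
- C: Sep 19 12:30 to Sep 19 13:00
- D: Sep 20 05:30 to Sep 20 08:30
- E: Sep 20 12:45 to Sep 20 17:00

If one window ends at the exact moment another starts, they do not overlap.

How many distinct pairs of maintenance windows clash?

Sorted by start: A, B, C, D, E.
B starts before A ends → A and B overlap.
C starts exactly when A ends (back-to-back, no overlap) — done with A.
C starts before B ends → B and C overlap.
D starts after B ends — done with B.
D starts after C ends — done with C.
E starts after D ends.
Overlapping pairs: A & B, B & C — 2 in total.

2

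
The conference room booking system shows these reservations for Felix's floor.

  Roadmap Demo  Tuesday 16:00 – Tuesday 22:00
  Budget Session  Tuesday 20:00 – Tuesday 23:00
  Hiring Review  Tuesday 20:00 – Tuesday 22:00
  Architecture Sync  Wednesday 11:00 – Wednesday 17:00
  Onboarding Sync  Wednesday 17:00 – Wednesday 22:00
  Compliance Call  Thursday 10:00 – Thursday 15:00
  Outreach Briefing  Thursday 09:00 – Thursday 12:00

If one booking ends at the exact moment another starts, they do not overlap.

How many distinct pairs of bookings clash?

Sorted by start: Roadmap Demo, Budget Session, Hiring Review, Architecture Sync, Onboarding Sync, Outreach Briefing, Compliance Call.
Budget Session starts before Roadmap Demo ends → Roadmap Demo and Budget Session overlap.
Hiring Review starts before Roadmap Demo ends → Roadmap Demo and Hiring Review overlap.
Architecture Sync starts after Roadmap Demo ends; Roadmap Demo is clear from here.
Hiring Review starts before Budget Session ends → Budget Session and Hiring Review overlap.
Architecture Sync starts after Budget Session ends; Budget Session is clear from here.
Architecture Sync starts after Hiring Review ends; Hiring Review is clear from here.
Onboarding Sync starts exactly when Architecture Sync ends (back-to-back, no overlap); Architecture Sync is clear from here.
Outreach Briefing starts after Onboarding Sync ends; Onboarding Sync is clear from here.
Compliance Call starts before Outreach Briefing ends → Outreach Briefing and Compliance Call overlap.
Overlapping pairs: Budget Session & Hiring Review, Budget Session & Roadmap Demo, Compliance Call & Outreach Briefing, Hiring Review & Roadmap Demo — 4 in total.

4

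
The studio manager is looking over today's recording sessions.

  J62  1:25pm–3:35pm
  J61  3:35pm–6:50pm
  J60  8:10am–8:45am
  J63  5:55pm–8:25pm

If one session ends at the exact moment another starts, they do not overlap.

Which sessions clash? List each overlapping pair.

Sorted by start: J60, J62, J61, J63.
J62 starts after J60 ends, so J60 has no further overlaps.
J61 starts exactly when J62 ends (back-to-back, no overlap), so J62 has no further overlaps.
J63 starts before J61 ends → J61 and J63 overlap.

J61 & J63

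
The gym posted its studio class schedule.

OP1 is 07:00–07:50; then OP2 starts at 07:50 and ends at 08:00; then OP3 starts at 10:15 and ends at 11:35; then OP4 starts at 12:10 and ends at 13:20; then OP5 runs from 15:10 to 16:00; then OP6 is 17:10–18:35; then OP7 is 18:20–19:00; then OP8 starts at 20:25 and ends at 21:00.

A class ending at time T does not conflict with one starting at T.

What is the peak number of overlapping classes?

Sort all start/end points and keep a running count:
07:00 start OP1 → 1
07:50 end OP1 → 0
07:50 start OP2 → 1
08:00 end OP2 → 0
10:15 start OP3 → 1
11:35 end OP3 → 0
12:10 start OP4 → 1
13:20 end OP4 → 0
15:10 start OP5 → 1
16:00 end OP5 → 0
17:10 start OP6 → 1
18:20 start OP7 → 2
18:35 end OP6 → 1
19:00 end OP7 → 0
20:25 start OP8 → 1
21:00 end OP8 → 0
Peak is 2, at 18:20 (OP6, OP7).

2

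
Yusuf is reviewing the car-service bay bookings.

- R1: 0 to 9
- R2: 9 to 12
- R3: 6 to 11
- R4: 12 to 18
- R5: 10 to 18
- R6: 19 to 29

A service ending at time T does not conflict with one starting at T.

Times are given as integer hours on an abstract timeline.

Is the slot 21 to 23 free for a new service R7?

No — it overlaps R6

R1: ends 9 at or before R7 starts 21 → clear.
R3: ends 11 at or before R7 starts 21 → clear.
R2: ends 12 at or before R7 starts 21 → clear.
R5: ends 18 at or before R7 starts 21 → clear.
R4: ends 18 at or before R7 starts 21 → clear.
R6: starts 19 before R7 ends 23, and ends 29 after R7 starts 21 → overlap.
R7 overlaps R6.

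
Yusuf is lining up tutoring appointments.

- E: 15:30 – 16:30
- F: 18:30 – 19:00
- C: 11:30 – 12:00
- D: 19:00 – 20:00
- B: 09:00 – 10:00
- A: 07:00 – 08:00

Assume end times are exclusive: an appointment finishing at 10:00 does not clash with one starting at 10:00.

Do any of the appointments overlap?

Sorted by start: A, B, C, E, F, D.
B starts after A ends, so A has no further overlaps.
C starts after B ends, so B has no further overlaps.
E starts after C ends, so C has no further overlaps.
F starts after E ends, so E has no further overlaps.
D starts exactly when F ends (back-to-back, no overlap).
Every pair is clear; the schedule has no overlaps.

No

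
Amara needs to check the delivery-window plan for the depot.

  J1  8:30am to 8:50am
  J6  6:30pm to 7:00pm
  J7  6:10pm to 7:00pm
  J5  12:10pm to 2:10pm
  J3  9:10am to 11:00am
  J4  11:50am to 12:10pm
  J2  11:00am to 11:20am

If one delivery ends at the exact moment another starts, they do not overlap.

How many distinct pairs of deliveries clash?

1

Sorted by start: J1, J3, J2, J4, J5, J7, J6.
J3 starts after J1 ends; J1 is clear from here.
J2 starts exactly when J3 ends (back-to-back, no overlap); J3 is clear from here.
J4 starts after J2 ends; J2 is clear from here.
J5 starts exactly when J4 ends (back-to-back, no overlap); J4 is clear from here.
J7 starts after J5 ends; J5 is clear from here.
J6 starts before J7 ends → J7 and J6 overlap.
Overlapping pairs: J6 & J7 — 1 in total.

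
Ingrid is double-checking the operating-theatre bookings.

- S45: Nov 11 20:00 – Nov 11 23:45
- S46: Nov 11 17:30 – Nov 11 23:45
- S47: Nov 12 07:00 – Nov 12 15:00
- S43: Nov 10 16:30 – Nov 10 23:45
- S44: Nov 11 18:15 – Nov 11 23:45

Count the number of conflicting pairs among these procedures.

Sorted by start: S43, S46, S44, S45, S47.
S46 starts after S43 ends, so S43 has no further overlaps.
S44 starts before S46 ends → S46 and S44 overlap.
S45 starts before S46 ends → S46 and S45 overlap.
S47 starts after S46 ends.
S45 starts before S44 ends → S44 and S45 overlap.
S47 starts after S44 ends.
S47 starts after S45 ends.
Overlapping pairs: S44 & S45, S44 & S46, S45 & S46 — 3 in total.

3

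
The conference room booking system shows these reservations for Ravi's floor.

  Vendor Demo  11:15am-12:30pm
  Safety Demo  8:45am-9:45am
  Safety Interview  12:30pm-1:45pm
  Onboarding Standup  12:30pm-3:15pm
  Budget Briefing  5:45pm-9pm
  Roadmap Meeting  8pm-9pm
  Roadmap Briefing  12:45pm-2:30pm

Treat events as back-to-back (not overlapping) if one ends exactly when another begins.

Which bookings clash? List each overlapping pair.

Sorted by start: Safety Demo, Vendor Demo, Safety Interview, Onboarding Standup, Roadmap Briefing, Budget Briefing, Roadmap Meeting.
Vendor Demo starts after Safety Demo ends — done with Safety Demo.
Safety Interview starts exactly when Vendor Demo ends (back-to-back, no overlap) — done with Vendor Demo.
Onboarding Standup starts before Safety Interview ends → Safety Interview and Onboarding Standup overlap.
Roadmap Briefing starts before Safety Interview ends → Safety Interview and Roadmap Briefing overlap.
Budget Briefing starts after Safety Interview ends — done with Safety Interview.
Roadmap Briefing starts before Onboarding Standup ends → Onboarding Standup and Roadmap Briefing overlap.
Budget Briefing starts after Onboarding Standup ends — done with Onboarding Standup.
Budget Briefing starts after Roadmap Briefing ends — done with Roadmap Briefing.
Roadmap Meeting starts before Budget Briefing ends → Budget Briefing and Roadmap Meeting overlap.

Budget Briefing & Roadmap Meeting, Onboarding Standup & Roadmap Briefing, Onboarding Standup & Safety Interview, Roadmap Briefing & Safety Interview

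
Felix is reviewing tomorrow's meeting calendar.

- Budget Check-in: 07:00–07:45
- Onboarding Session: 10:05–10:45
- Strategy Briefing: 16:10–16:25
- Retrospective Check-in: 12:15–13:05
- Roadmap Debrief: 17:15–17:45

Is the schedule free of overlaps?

Two intervals overlap when each starts before the other ends.
Sorted by start: Budget Check-in, Onboarding Session, Retrospective Check-in, Strategy Briefing, Roadmap Debrief.
Onboarding Session starts after Budget Check-in ends; Budget Check-in is clear from here.
Retrospective Check-in starts after Onboarding Session ends; Onboarding Session is clear from here.
Strategy Briefing starts after Retrospective Check-in ends; Retrospective Check-in is clear from here.
Roadmap Debrief starts after Strategy Briefing ends.
Every pair is clear; the schedule has no overlaps.

Yes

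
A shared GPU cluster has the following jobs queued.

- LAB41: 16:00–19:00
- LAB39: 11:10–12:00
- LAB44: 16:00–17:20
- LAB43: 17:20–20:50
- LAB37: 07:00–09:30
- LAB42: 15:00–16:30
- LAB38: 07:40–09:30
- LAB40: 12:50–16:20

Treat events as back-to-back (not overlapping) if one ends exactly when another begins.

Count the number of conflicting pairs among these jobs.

Sorted by start: LAB37, LAB38, LAB39, LAB40, LAB42, LAB41, LAB44, LAB43.
LAB38 starts before LAB37 ends → LAB37 and LAB38 overlap.
LAB39 starts after LAB37 ends — done with LAB37.
LAB39 starts after LAB38 ends — done with LAB38.
LAB40 starts after LAB39 ends — done with LAB39.
LAB42 starts before LAB40 ends → LAB40 and LAB42 overlap.
LAB41 starts before LAB40 ends → LAB40 and LAB41 overlap.
LAB44 starts before LAB40 ends → LAB40 and LAB44 overlap.
LAB43 starts after LAB40 ends.
LAB41 starts before LAB42 ends → LAB42 and LAB41 overlap.
LAB44 starts before LAB42 ends → LAB42 and LAB44 overlap.
LAB43 starts after LAB42 ends.
LAB44 starts before LAB41 ends → LAB41 and LAB44 overlap.
LAB43 starts before LAB41 ends → LAB41 and LAB43 overlap.
LAB43 starts exactly when LAB44 ends (back-to-back, no overlap).
Overlapping pairs: LAB37 & LAB38, LAB40 & LAB41, LAB40 & LAB42, LAB40 & LAB44, LAB41 & LAB42, LAB41 & LAB43, LAB41 & LAB44, LAB42 & LAB44 — 8 in total.

8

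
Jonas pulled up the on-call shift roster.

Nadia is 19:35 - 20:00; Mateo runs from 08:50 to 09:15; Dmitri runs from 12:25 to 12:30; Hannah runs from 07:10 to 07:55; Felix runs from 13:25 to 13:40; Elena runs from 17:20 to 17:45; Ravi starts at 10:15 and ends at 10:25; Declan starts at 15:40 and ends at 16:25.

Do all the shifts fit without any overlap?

Yes

Check each pair: they overlap iff neither finishes before the other starts.
Sorted by start: Hannah, Mateo, Ravi, Dmitri, Felix, Declan, Elena, Nadia.
Mateo starts after Hannah ends; Hannah is clear from here.
Ravi starts after Mateo ends; Mateo is clear from here.
Dmitri starts after Ravi ends; Ravi is clear from here.
Felix starts after Dmitri ends; Dmitri is clear from here.
Declan starts after Felix ends; Felix is clear from here.
Elena starts after Declan ends; Declan is clear from here.
Nadia starts after Elena ends.
Every pair is clear; the schedule has no overlaps.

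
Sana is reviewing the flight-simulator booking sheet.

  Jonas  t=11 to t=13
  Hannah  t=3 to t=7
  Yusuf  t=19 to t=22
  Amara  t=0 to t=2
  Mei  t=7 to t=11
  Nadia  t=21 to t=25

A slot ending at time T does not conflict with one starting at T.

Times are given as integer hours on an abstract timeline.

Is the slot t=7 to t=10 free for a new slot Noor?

No — it overlaps Mei

Amara: ends t=2 at or before Noor starts t=7 → clear.
Hannah: ends t=7 at or before Noor starts t=7 → clear.
Mei: starts t=7 before Noor ends t=10, and ends t=11 after Noor starts t=7 → overlap.
Jonas: starts t=11 at or after Noor ends t=10 → clear.
Yusuf: starts t=19 at or after Noor ends t=10 → clear.
Nadia: starts t=21 at or after Noor ends t=10 → clear.
Noor overlaps Mei.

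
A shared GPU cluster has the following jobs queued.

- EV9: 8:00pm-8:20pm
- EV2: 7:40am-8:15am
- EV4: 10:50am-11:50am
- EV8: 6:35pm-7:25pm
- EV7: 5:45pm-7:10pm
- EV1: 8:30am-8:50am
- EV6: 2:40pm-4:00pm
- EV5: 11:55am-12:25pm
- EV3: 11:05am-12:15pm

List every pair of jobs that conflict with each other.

EV3 & EV4, EV3 & EV5, EV7 & EV8

Sorted by start: EV2, EV1, EV4, EV3, EV5, EV6, EV7, EV8, EV9.
EV1 starts after EV2 ends; EV2 is clear from here.
EV4 starts after EV1 ends; EV1 is clear from here.
EV3 starts before EV4 ends → EV4 and EV3 overlap.
EV5 starts after EV4 ends; EV4 is clear from here.
EV5 starts before EV3 ends → EV3 and EV5 overlap.
EV6 starts after EV3 ends; EV3 is clear from here.
EV6 starts after EV5 ends; EV5 is clear from here.
EV7 starts after EV6 ends; EV6 is clear from here.
EV8 starts before EV7 ends → EV7 and EV8 overlap.
EV9 starts after EV7 ends.
EV9 starts after EV8 ends.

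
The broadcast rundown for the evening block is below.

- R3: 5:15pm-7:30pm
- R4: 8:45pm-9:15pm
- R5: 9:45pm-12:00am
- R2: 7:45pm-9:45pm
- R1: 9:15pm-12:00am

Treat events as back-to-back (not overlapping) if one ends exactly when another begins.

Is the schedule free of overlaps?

No

Sorted by start: R3, R2, R4, R1, R5.
R2 starts after R3 ends, so nothing later overlaps R3 either.
R4 starts before R2 ends → R2 and R4 overlap.
That's a conflict, so the schedule is not conflict-free.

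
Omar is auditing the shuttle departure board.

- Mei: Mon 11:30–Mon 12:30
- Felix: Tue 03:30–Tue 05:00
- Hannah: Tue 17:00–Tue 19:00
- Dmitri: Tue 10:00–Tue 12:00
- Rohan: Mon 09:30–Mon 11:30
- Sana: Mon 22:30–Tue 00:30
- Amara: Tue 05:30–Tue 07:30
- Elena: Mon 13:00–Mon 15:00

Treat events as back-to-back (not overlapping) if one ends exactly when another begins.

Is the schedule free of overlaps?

Two intervals overlap when each starts before the other ends.
Sorted by start: Rohan, Mei, Elena, Sana, Felix, Amara, Dmitri, Hannah.
Mei starts exactly when Rohan ends (back-to-back, no overlap), so Rohan has no further overlaps.
Elena starts after Mei ends, so Mei has no further overlaps.
Sana starts after Elena ends, so Elena has no further overlaps.
Felix starts after Sana ends, so Sana has no further overlaps.
Amara starts after Felix ends, so Felix has no further overlaps.
Dmitri starts after Amara ends, so Amara has no further overlaps.
Hannah starts after Dmitri ends.
Every pair is clear; the schedule has no overlaps.

Yes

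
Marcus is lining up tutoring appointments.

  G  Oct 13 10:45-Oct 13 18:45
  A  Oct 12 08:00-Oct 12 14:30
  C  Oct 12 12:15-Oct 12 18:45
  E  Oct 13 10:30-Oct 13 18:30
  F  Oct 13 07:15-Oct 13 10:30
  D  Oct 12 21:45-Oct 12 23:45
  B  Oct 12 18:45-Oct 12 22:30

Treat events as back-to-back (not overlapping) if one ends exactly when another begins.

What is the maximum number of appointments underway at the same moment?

Sort all start/end points and keep a running count:
Oct 12 08:00 start A → 1
Oct 12 12:15 start C → 2
Oct 12 14:30 end A → 1
Oct 12 18:45 end C → 0
Oct 12 18:45 start B → 1
Oct 12 21:45 start D → 2
Oct 12 22:30 end B → 1
Oct 12 23:45 end D → 0
Oct 13 07:15 start F → 1
Oct 13 10:30 end F → 0
Oct 13 10:30 start E → 1
Oct 13 10:45 start G → 2
Oct 13 18:30 end E → 1
Oct 13 18:45 end G → 0
Peak is 2, at Oct 12 12:15 (A, C).

2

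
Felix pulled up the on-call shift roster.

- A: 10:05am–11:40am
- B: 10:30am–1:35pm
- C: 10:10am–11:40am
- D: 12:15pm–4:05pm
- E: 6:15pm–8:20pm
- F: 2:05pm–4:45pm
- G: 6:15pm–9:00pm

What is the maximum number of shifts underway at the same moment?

3

Sweep the timeline, counting +1 at each start and −1 at each end (ends before starts at a tie):
10:05am start A → 1
10:10am start C → 2
10:30am start B → 3
11:40am end A → 2
11:40am end C → 1
12:15pm start D → 2
1:35pm end B → 1
2:05pm start F → 2
4:05pm end D → 1
4:45pm end F → 0
6:15pm start E → 1
6:15pm start G → 2
8:20pm end E → 1
9:00pm end G → 0
Peak is 3, at 10:30am (A, B, C).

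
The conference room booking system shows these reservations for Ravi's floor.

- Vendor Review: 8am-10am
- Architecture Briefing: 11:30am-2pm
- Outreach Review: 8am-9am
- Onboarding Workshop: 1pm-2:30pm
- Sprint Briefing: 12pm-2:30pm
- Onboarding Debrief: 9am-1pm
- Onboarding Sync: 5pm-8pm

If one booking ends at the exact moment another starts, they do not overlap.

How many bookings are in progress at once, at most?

Sort all start/end points and keep a running count:
8am start Outreach Review → 1
8am start Vendor Review → 2
9am end Outreach Review → 1
9am start Onboarding Debrief → 2
10am end Vendor Review → 1
11:30am start Architecture Briefing → 2
12pm start Sprint Briefing → 3
1pm end Onboarding Debrief → 2
1pm start Onboarding Workshop → 3
2pm end Architecture Briefing → 2
2:30pm end Onboarding Workshop → 1
2:30pm end Sprint Briefing → 0
5pm start Onboarding Sync → 1
8pm end Onboarding Sync → 0
Peak is 3, at 12pm (Architecture Briefing, Onboarding Debrief, Sprint Briefing).

3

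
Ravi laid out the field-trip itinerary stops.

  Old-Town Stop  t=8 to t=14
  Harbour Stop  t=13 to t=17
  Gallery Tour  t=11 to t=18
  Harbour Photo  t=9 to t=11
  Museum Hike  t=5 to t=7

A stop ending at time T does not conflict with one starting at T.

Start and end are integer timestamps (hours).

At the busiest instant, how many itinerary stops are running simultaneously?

3

Sort all start/end points and keep a running count:
t=5 start Museum Hike → 1
t=7 end Museum Hike → 0
t=8 start Old-Town Stop → 1
t=9 start Harbour Photo → 2
t=11 end Harbour Photo → 1
t=11 start Gallery Tour → 2
t=13 start Harbour Stop → 3
t=14 end Old-Town Stop → 2
t=17 end Harbour Stop → 1
t=18 end Gallery Tour → 0
Peak is 3, at t=13 (Gallery Tour, Harbour Stop, Old-Town Stop).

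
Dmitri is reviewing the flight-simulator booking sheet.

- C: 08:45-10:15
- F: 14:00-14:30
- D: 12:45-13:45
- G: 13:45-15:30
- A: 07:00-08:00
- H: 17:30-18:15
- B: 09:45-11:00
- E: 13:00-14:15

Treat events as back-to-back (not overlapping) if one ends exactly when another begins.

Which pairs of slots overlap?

B & C, D & E, E & F, E & G, F & G

Two intervals overlap when each starts before the other ends.
Sorted by start: A, C, B, D, E, G, F, H.
C starts after A ends, so A has no further overlaps.
B starts before C ends → C and B overlap.
D starts after C ends, so C has no further overlaps.
D starts after B ends, so B has no further overlaps.
E starts before D ends → D and E overlap.
G starts exactly when D ends (back-to-back, no overlap), so D has no further overlaps.
G starts before E ends → E and G overlap.
F starts before E ends → E and F overlap.
H starts after E ends.
F starts before G ends → G and F overlap.
H starts after G ends.
H starts after F ends.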